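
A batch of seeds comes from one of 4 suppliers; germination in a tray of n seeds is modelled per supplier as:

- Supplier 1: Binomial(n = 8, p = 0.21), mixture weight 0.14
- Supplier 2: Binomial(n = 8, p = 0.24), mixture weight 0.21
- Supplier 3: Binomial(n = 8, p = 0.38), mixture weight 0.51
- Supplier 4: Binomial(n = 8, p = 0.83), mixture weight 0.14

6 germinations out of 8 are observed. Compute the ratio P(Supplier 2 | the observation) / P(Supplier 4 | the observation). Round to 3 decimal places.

Only the two components matter; the odds are (w_i f_i(x)) / (w_j f_j(x)).
Binomial probabilities:
  f_1 = C(8,6)·0.21^6·0.79^2 = 28·8.57661e-05·0.6241 = 0.00149875
  f_2 = C(8,6)·0.24^6·0.76^2 = 28·0.000191103·0.5776 = 0.00309067
  f_3 = C(8,6)·0.38^6·0.62^2 = 28·0.00301094·0.3844 = 0.0324073
  f_4 = C(8,6)·0.83^6·0.17^2 = 28·0.32694·0.0289 = 0.26456
Odds = (0.21/0.14) × (0.00309067/0.26456) = 1.5 × 0.0116823 ≈ 0.018

0.018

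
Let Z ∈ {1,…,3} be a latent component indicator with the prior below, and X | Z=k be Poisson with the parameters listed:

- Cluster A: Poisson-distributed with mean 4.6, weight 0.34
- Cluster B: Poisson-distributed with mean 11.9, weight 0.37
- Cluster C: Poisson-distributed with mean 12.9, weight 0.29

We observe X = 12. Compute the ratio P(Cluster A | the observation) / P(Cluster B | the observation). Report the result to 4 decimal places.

Only the two components matter; the odds are (π_i f_i(x)) / (π_j f_j(x)).
Poisson probabilities:
  f_A = e^(−4.6)·4.6^12/12! = 0.00188366
  f_B = e^(−11.9)·11.9^12/12! = 0.11432
  f_C = e^(−12.9)·12.9^12/12! = 0.110749
0.000640444 / 0.0422984 ≈ 0.0151

0.0151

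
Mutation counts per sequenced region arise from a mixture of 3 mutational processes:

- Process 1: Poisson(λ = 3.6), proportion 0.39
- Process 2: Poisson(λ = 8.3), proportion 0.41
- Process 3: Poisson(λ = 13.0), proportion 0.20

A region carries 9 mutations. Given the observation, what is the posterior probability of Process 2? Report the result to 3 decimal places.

By Bayes' theorem, P(k | x) = π_k f_k(x) / Σ_j π_j f_j(x).
Component likelihoods at x = 9 mutations:
  L_1 = 0.00764715
  L_2 = 0.128025
  L_3 = 0.066054
Prior × likelihood for each component:
  π_1·L_1 = 0.39 × 0.00764715 = 0.00298239
  π_2·L_2 = 0.41 × 0.128025 = 0.0524903
  π_3·L_3 = 0.20 × 0.066054 = 0.0132108
Denominator: 0.00298239 + 0.0524903 + 0.0132108 = 0.0686835
P(Process 2 | the observation) ≈ 0.764

0.764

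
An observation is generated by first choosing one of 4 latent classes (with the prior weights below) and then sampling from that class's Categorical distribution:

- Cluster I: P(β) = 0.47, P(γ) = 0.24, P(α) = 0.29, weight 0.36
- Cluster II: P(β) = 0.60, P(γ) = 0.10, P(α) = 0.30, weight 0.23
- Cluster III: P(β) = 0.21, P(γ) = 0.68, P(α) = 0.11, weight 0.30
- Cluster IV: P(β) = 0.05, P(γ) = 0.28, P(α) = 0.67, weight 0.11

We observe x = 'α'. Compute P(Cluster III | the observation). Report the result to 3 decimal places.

P(component k | x) = P(Z=k)·f_k(x) / marginal(x), where marginal(x) = Σ_j P(Z=j)·f_j(x).
Component likelihoods at x = 'α':
  p_I = P(α | comp) = 0.29
  p_II = P(α | comp) = 0.30
  p_III = P(α | comp) = 0.11
  p_IV = P(α | comp) = 0.67
Prior × likelihood for each component:
  P(Z=I)·p_I = 0.36 × 0.29 = 0.1044
  P(Z=II)·p_II = 0.23 × 0.3 = 0.069
  P(Z=III)·p_III = 0.30 × 0.11 = 0.033
  P(Z=IV)·p_IV = 0.11 × 0.67 = 0.0737
Sum: 0.1044 + 0.069 + 0.033 + 0.0737 = 0.2801
So the posterior for Cluster III is 0.033 / 0.2801 ≈ 0.118.

0.118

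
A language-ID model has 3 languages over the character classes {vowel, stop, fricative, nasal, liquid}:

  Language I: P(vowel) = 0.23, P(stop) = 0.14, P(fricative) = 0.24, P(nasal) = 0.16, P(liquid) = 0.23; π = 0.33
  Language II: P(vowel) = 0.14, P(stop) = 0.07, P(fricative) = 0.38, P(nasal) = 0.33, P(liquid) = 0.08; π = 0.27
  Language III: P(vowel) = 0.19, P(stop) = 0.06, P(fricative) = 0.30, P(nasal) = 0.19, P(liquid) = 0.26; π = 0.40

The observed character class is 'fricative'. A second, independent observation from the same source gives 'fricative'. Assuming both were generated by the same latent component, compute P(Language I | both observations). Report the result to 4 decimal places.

Posterior ∝ prior × likelihood, so P(k | x) ∝ w_k f_k(x); normalise over all components.
Since both observations come from the same component, the likelihood for component k is f_k(x₁)·f_k(x₂).
  p_I = [0.24] × [0.24] = 0.0576
  p_II = [0.38] × [0.38] = 0.1444
  p_III = [0.3] × [0.3] = 0.09
Multiply by the mixture weights:
  w_I·p_I = 0.33 × 0.0576 = 0.019008
  w_II·p_II = 0.27 × 0.1444 = 0.038988
  w_III·p_III = 0.40 × 0.09 = 0.036
Sum: 0.019008 + 0.038988 + 0.036 = 0.093996
P(Language I | x) ≈ 0.2022

0.2022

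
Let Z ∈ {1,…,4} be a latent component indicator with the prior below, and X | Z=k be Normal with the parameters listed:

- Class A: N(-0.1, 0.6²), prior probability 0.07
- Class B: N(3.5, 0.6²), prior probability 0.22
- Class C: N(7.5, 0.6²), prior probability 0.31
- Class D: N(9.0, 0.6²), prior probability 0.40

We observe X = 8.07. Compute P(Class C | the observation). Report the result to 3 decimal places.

0.621

By Bayes' theorem, P(k | x) = π_k f_k(x) / Σ_j π_j f_j(x).
Normal densities:
  f_A = (1/(0.6·√(2π)))·exp(−(8.07−-0.1)²/(2·0.6²)) = 0.664904·exp(-92.70681) = 3.63668e-41
  f_B = (1/(0.6·√(2π)))·exp(−(8.07−3.5)²/(2·0.6²)) = 0.664904·exp(-29.00681) = 1.67982e-13
  f_C = (1/(0.6·√(2π)))·exp(−(8.07−7.5)²/(2·0.6²)) = 0.664904·exp(-0.45125) = 0.423432
  f_D = (1/(0.6·√(2π)))·exp(−(8.07−9.0)²/(2·0.6²)) = 0.664904·exp(-1.20125) = 0.200015
Unnormalised posteriors:
  π_A·f_A = 0.07 × 3.63668e-41 = 2.54567e-42
  π_B·f_B = 0.22 × 1.67982e-13 = 3.69561e-14
  π_C·f_C = 0.31 × 0.423432 = 0.131264
  π_D·f_D = 0.40 × 0.200015 = 0.080006
Marginal: 2.54567e-42 + 3.69561e-14 + 0.131264 + 0.080006 = 0.21127
Responsibility of Class C: 0.131264 / 0.21127 ≈ 0.621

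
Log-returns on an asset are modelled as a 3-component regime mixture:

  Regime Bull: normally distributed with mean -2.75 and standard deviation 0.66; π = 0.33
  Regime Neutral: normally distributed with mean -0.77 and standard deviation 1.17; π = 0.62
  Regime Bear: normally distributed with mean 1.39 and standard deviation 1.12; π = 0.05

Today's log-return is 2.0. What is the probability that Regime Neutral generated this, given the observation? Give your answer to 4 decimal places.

0.4551

Apply Bayes' rule: the posterior for each component is proportional to its prior times its likelihood at x.
Normal densities:
  p_Bull = 3.41922e-12
  p_Neutral = 0.0206814
  p_Bear = 0.307099
Prior × likelihood for each component:
  π_Bull·p_Bull = 0.33 × 3.41922e-12 = 1.12834e-12
  π_Neutral·p_Neutral = 0.62 × 0.0206814 = 0.0128225
  π_Bear·p_Bear = 0.05 × 0.307099 = 0.0153549
Normaliser: 1.12834e-12 + 0.0128225 + 0.0153549 = 0.0281774
P(Regime Neutral | x) ≈ 0.4551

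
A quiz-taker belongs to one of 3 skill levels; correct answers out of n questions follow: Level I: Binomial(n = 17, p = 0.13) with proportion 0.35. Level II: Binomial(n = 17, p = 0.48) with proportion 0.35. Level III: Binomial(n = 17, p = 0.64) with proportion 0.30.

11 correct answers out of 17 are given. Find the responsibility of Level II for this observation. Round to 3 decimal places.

0.309

P(component k | x) = π_k·f_k(x) / marginal(x), where marginal(x) = Σ_j π_j·f_j(x).
Binomial probabilities:
  f_I = C(17,11)·0.13^11·0.87^6 = 12376·1.79216e-10·0.433626 = 9.61773e-07
  f_II = C(17,11)·0.48^11·0.52^6 = 12376·0.00031164·0.0197706 = 0.0762525
  f_III = C(17,11)·0.64^11·0.36^6 = 12376·0.0073787·0.00217678 = 0.198781
Unnormalised posteriors:
  π_I·f_I = 0.35 × 9.61773e-07 = 3.36621e-07
  π_II·f_II = 0.35 × 0.0762525 = 0.0266884
  π_III·f_III = 0.30 × 0.198781 = 0.0596343
Marginal: 3.36621e-07 + 0.0266884 + 0.0596343 = 0.086323
P(Level II | 11 correct answers out of 17) ≈ 0.309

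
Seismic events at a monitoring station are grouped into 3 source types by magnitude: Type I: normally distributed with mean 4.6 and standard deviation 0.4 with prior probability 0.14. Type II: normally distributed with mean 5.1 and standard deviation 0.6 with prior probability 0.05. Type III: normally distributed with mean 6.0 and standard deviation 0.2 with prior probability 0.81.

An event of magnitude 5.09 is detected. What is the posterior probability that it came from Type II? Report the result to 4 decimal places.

By Bayes' theorem, P(k | x) = P(Z=k) f_k(x) / Σ_j P(Z=j) f_j(x).
Normal densities:
  L_I = 0.47097
  L_II = 0.664811
  L_III = 6.37367e-05
Unnormalised posteriors:
  P(Z=I)·L_I = 0.14 × 0.47097 = 0.0659358
  P(Z=II)·L_II = 0.05 × 0.664811 = 0.0332406
  P(Z=III)·L_III = 0.81 × 6.37367e-05 = 5.16267e-05
Evidence: 0.0659358 + 0.0332406 + 5.16267e-05 = 0.099228
Responsibility of Type II: 0.0332406 / 0.099228 ≈ 0.3350

0.3350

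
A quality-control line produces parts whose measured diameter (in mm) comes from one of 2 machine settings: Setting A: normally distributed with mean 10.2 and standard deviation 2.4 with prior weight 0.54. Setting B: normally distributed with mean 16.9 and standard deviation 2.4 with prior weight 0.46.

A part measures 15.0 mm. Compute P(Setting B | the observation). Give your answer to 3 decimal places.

0.821

Apply Bayes' rule: the posterior for each component is proportional to its prior times its likelihood at x.
Component likelihoods at x = 15.0 mm:
  f_A = (1/(2.4·√(2π)))·exp(−(15.0−10.2)²/(2·2.4²)) = 0.166226·exp(-2.00000) = 0.0224962
  f_B = (1/(2.4·√(2π)))·exp(−(15.0−16.9)²/(2·2.4²)) = 0.166226·exp(-0.31337) = 0.121508
Unnormalised posteriors:
  π_A·f_A = 0.54 × 0.0224962 = 0.012148
  π_B·f_B = 0.46 × 0.121508 = 0.0558937
Normaliser: 0.012148 + 0.0558937 = 0.0680416
So the posterior for Setting B is 0.0558937 / 0.0680416 ≈ 0.821.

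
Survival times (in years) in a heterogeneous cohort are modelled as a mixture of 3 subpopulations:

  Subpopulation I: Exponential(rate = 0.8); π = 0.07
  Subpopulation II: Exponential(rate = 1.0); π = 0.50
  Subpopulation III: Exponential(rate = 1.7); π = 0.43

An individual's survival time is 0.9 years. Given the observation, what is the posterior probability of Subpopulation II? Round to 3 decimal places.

By Bayes' theorem, P(k | x) = π_k f_k(x) / Σ_j π_j f_j(x).
Exponential densities:
  p_I = 0.8·e^(−0.8·0.9) = 0.8·e^(−0.7200) = 0.389402
  p_II = 1.0·e^(−1.0·0.9) = 1.0·e^(−0.9000) = 0.40657
  p_III = 1.7·e^(−1.7·0.9) = 1.7·e^(−1.5300) = 0.368111
Multiply by the mixture weights:
  π_I·p_I = 0.07 × 0.389402 = 0.0272581
  π_II·p_II = 0.50 × 0.40657 = 0.203285
  π_III·p_III = 0.43 × 0.368111 = 0.158288
Sum: 0.0272581 + 0.203285 + 0.158288 = 0.388831
P(Subpopulation II | data) ≈ 0.523

0.523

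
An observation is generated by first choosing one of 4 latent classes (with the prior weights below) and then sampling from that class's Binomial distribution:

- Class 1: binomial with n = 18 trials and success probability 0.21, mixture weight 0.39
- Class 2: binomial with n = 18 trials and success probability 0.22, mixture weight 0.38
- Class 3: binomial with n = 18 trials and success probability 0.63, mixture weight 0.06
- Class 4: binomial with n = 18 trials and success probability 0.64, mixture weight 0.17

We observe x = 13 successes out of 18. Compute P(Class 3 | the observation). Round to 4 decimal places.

0.2480

Posterior ∝ prior × likelihood, so P(k | x) ∝ π_k f_k(x); normalise over all components.
Component likelihoods at x = 13 successes out of 18:
  p_1 = C(18,13)·0.21^13·0.79^5 = 8568·1.54472e-09·0.307706 = 4.07254e-06
  p_2 = C(18,13)·0.22^13·0.78^5 = 8568·2.8281e-09·0.288717 = 6.99596e-06
  p_3 = C(18,13)·0.63^13·0.37^5 = 8568·0.00246279·0.0069344 = 0.146324
  p_4 = C(18,13)·0.64^13·0.36^5 = 8568·0.00302231·0.00604662 = 0.156578
Multiply by the mixture weights:
  π_1·p_1 = 0.39 × 4.07254e-06 = 1.58829e-06
  π_2·p_2 = 0.38 × 6.99596e-06 = 2.65846e-06
  π_3·p_3 = 0.06 × 0.146324 = 0.00877943
  π_4·p_4 = 0.17 × 0.156578 = 0.0266183
Normaliser: 1.58829e-06 + 2.65846e-06 + 0.00877943 + 0.0266183 = 0.035402
P(Class 3 | 13 successes out of 18) = 0.00877943 / 0.035402 ≈ 0.2480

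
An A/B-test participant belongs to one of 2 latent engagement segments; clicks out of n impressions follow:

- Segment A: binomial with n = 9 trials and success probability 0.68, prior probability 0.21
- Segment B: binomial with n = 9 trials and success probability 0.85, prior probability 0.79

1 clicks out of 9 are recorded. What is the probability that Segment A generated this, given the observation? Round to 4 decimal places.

0.9892

P(component k | x) = P(Z=k)·f_k(x) / marginal(x), where marginal(x) = Σ_j P(Z=j)·f_j(x).
Evaluate each component's likelihood at the observed value:
  f_A = C(9,1)·0.68^1·0.32^8 = 9·0.68·0.000109951 = 0.000672901
  f_B = C(9,1)·0.85^1·0.15^8 = 9·0.85·2.56289e-07 = 1.96061e-06
Unnormalised posteriors:
  P(Z=A)·f_A = 0.21 × 0.000672901 = 0.000141309
  P(Z=B)·f_B = 0.79 × 1.96061e-06 = 1.54888e-06
Evidence: 0.000141309 + 1.54888e-06 = 0.000142858
So the posterior for Segment A is 0.000141309 / 0.000142858 ≈ 0.9892.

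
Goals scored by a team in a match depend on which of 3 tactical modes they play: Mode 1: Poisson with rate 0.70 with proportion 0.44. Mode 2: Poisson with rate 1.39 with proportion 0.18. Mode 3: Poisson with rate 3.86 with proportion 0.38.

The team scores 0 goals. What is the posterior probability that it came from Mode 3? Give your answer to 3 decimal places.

By Bayes' theorem, P(k | x) = π_k f_k(x) / Σ_j π_j f_j(x).
Poisson probabilities:
  L_1 = e^(−0.70)·0.70^0/0! = 0.496585
  L_2 = e^(−1.39)·1.39^0/0! = 0.249075
  L_3 = e^(−3.86)·3.86^0/0! = 0.021068
Multiply by the mixture weights:
  π_1·L_1 = 0.44 × 0.496585 = 0.218498
  π_2·L_2 = 0.18 × 0.249075 = 0.0448336
  π_3·L_3 = 0.38 × 0.021068 = 0.00800584
Normaliser: 0.218498 + 0.0448336 + 0.00800584 = 0.271337
P(Mode 3 | data) ≈ 0.030

0.030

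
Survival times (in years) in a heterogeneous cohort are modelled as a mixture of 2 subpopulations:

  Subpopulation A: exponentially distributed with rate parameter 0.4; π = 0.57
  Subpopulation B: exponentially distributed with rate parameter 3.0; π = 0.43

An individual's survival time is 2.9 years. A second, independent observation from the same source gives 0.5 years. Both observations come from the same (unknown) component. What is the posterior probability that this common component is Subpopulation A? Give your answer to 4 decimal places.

Posterior ∝ prior × likelihood, so P(k | x) ∝ P(Z=k) f_k(x); normalise over all components.
Since both observations come from the same component, the likelihood for component k is f_k(x₁)·f_k(x₂).
  L_A = [0.4·e^(−0.4·2.9) = 0.4·e^(−1.1600) = 0.125394] × [0.327492] = 0.0410657
  L_B = [3.0·e^(−3.0·2.9) = 3.0·e^(−8.7000) = 0.000499757] × [0.66939] = 0.000334533
Multiply by the mixture weights:
  P(Z=A)·L_A = 0.57 × 0.0410657 = 0.0234075
  P(Z=B)·L_B = 0.43 × 0.000334533 = 0.000143849
Evidence: 0.0234075 + 0.000143849 = 0.0235513
Responsibility of Subpopulation A: 0.0234075 / 0.0235513 ≈ 0.9939

0.9939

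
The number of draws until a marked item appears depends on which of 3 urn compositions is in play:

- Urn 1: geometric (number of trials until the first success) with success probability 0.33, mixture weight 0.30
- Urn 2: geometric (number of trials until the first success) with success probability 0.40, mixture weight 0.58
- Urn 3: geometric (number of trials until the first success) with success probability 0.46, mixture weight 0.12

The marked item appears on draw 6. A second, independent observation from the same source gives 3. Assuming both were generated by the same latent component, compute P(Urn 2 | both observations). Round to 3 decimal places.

The responsibility of component k is π_k f_k(x) divided by Σ_j π_j f_j(x).
Since both observations come from the same component, the likelihood for component k is f_k(x₁)·f_k(x₂).
  f_1 = [0.33·(1−0.33)^5 = 0.33·0.135013 = 0.0445541] × [0.148137] = 0.00660011
  f_2 = [0.40·(1−0.40)^5 = 0.40·0.07776 = 0.031104] × [0.144] = 0.00447898
  f_3 = [0.46·(1−0.46)^5 = 0.46·0.0459165 = 0.0211216] × [0.134136] = 0.00283317
Weight by the priors:
  π_1·f_1 = 0.30 × 0.00660011 = 0.00198003
  π_2·f_2 = 0.58 × 0.00447898 = 0.00259781
  π_3·f_3 = 0.12 × 0.00283317 = 0.00033998
Denominator: 0.00198003 + 0.00259781 + 0.00033998 = 0.00491782
P(Urn 2 | x₁, x₂) = 0.00259781 / 0.00491782 ≈ 0.528

0.528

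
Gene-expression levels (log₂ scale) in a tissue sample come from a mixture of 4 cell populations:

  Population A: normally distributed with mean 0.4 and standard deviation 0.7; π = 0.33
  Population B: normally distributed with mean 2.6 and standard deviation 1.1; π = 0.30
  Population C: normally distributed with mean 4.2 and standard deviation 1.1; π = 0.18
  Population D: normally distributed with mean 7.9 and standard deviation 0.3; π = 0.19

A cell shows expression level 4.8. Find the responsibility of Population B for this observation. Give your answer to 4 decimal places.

0.2074

P(component k | x) = π_k·f_k(x) / marginal(x), where marginal(x) = Σ_j π_j·f_j(x).
Evaluate each component's likelihood at the observed value:
  p_A = (1/(0.7·√(2π)))·exp(−(4.8−0.4)²/(2·0.7²)) = 0.569918·exp(-19.75510) = 1.50065e-09
  p_B = (1/(1.1·√(2π)))·exp(−(4.8−2.6)²/(2·1.1²)) = 0.362675·exp(-2.00000) = 0.0490827
  p_C = (1/(1.1·√(2π)))·exp(−(4.8−4.2)²/(2·1.1²)) = 0.362675·exp(-0.14876) = 0.312544
  p_D = (1/(0.3·√(2π)))·exp(−(4.8−7.9)²/(2·0.3²)) = 1.329808·exp(-53.38889) = 8.65544e-24
Unnormalised posteriors:
  π_A·p_A = 0.33 × 1.50065e-09 = 4.95215e-10
  π_B·p_B = 0.30 × 0.0490827 = 0.0147248
  π_C·p_C = 0.18 × 0.312544 = 0.056258
  π_D·p_D = 0.19 × 8.65544e-24 = 1.64453e-24
Evidence: 4.95215e-10 + 0.0147248 + 0.056258 + 1.64453e-24 = 0.0709828
P(Population B | the observation) ≈ 0.2074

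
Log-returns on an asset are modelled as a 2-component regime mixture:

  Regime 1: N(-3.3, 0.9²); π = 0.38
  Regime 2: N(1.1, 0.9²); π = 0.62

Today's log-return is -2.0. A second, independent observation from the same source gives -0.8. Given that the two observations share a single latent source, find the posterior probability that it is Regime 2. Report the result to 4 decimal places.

By Bayes' theorem, P(k | x) = P(Z=k) f_k(x) / Σ_j P(Z=j) f_j(x).
Since both observations come from the same component, the likelihood for component k is f_k(x₁)·f_k(x₂).
  L_1 = [(1/(0.9·√(2π)))·exp(−(-2.0−-3.3)²/(2·0.9²)) = 0.443269·exp(-1.04321) = 0.156173] × [0.00935726] = 0.00146136
  L_2 = [(1/(0.9·√(2π)))·exp(−(-2.0−1.1)²/(2·0.9²)) = 0.443269·exp(-5.93210) = 0.00117595] × [0.0477406] = 5.61407e-05
Multiply by the mixture weights:
  P(Z=1)·L_1 = 0.38 × 0.00146136 = 0.000555315
  P(Z=2)·L_2 = 0.62 × 5.61407e-05 = 3.48072e-05
Evidence: 0.000555315 + 3.48072e-05 = 0.000590122
P(Regime 2 | x₁, x₂) = 3.48072e-05 / 0.000590122 ≈ 0.0590

0.0590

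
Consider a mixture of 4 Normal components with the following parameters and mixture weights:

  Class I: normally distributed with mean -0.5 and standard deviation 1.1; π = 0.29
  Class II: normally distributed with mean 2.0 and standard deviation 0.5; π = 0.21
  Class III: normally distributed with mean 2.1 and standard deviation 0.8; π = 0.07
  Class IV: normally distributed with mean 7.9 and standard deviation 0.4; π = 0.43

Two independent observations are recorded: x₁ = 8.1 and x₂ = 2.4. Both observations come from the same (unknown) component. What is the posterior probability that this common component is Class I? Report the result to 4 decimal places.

0.0063

Posterior ∝ prior × likelihood, so P(k | x) ∝ π_k f_k(x); normalise over all components.
Since both observations come from the same component, the likelihood for component k is f_k(x₁)·f_k(x₂).
  f_I = [1.93471e-14] × [0.0112268] = 2.17206e-16
  f_II = [3.8172e-33] × [0.579383] = 2.21162e-33
  f_III = [3.0429e-13] × [0.464819] = 1.4144e-13
  f_IV = [0.880163] × [8.79933e-42] = 7.74485e-42
Weight by the priors:
  π_I·f_I = 0.29 × 2.17206e-16 = 6.29896e-17
  π_II·f_II = 0.21 × 2.21162e-33 = 4.6444e-34
  π_III·f_III = 0.07 × 1.4144e-13 = 9.90078e-15
  π_IV·f_IV = 0.43 × 7.74485e-42 = 3.33029e-42
Sum: 6.29896e-17 + 4.6444e-34 + 9.90078e-15 + 3.33029e-42 = 9.96377e-15
P(Class I | x₁, x₂) ≈ 0.0063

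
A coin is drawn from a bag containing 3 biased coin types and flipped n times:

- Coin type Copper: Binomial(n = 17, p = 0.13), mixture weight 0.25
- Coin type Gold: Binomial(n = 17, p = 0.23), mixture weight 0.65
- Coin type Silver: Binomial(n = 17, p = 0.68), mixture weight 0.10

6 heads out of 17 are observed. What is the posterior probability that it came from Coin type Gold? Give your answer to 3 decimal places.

The responsibility of component k is π_k f_k(x) divided by Σ_j π_j f_j(x).
Component likelihoods at x = 6 heads out of 17:
  p_Copper = C(17,6)·0.13^6·0.87^11 = 12376·4.82681e-06·0.216128 = 0.0129108
  p_Gold = C(17,6)·0.23^6·0.77^11 = 12376·0.000148036·0.0564154 = 0.103358
  p_Silver = C(17,6)·0.68^6·0.32^11 = 12376·0.0988675·3.60288e-06 = 0.00440843
Multiply by the mixture weights:
  π_Copper·p_Copper = 0.25 × 0.0129108 = 0.00322769
  π_Gold·p_Gold = 0.65 × 0.103358 = 0.0671829
  π_Silver·p_Silver = 0.10 × 0.00440843 = 0.000440843
Evidence: 0.00322769 + 0.0671829 + 0.000440843 = 0.0708514
P(Coin type Gold | data) ≈ 0.948

0.948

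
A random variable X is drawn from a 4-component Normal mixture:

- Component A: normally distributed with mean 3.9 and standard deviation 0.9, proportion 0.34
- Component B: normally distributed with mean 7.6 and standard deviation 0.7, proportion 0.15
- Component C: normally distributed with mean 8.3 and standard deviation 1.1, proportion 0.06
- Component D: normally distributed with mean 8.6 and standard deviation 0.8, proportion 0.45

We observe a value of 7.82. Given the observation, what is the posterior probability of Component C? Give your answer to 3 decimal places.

Posterior ∝ prior × likelihood, so P(k | x) ∝ π_k f_k(x); normalise over all components.
Normal densities:
  p_A = (1/(0.9·√(2π)))·exp(−(7.82−3.9)²/(2·0.9²)) = 0.443269·exp(-9.48543) = 3.36664e-05
  p_B = (1/(0.7·√(2π)))·exp(−(7.82−7.6)²/(2·0.7²)) = 0.569918·exp(-0.04939) = 0.542454
  p_C = (1/(1.1·√(2π)))·exp(−(7.82−8.3)²/(2·1.1²)) = 0.362675·exp(-0.09521) = 0.329739
  p_D = (1/(0.8·√(2π)))·exp(−(7.82−8.6)²/(2·0.8²)) = 0.498678·exp(-0.47531) = 0.310023
Unnormalised posteriors:
  π_A·p_A = 0.34 × 3.36664e-05 = 1.14466e-05
  π_B·p_B = 0.15 × 0.542454 = 0.0813682
  π_C·p_C = 0.06 × 0.329739 = 0.0197843
  π_D·p_D = 0.45 × 0.310023 = 0.139511
Sum: 1.14466e-05 + 0.0813682 + 0.0197843 + 0.139511 = 0.240674
P(Component C | 7.82) ≈ 0.082

0.082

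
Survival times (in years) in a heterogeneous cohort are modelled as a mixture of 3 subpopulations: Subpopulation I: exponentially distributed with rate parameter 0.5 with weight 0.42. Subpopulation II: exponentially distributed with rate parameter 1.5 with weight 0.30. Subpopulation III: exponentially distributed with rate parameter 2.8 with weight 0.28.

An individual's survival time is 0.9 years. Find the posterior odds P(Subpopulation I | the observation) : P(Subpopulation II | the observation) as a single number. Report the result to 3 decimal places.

1.148

Since P(k|x) ∝ w_k f_k(x), the posterior odds are w_i f_i(x) / (w_j f_j(x)).
Component likelihoods at x = 0.9 years:
  L_I = 0.5·e^(−0.5·0.9) = 0.5·e^(−0.4500) = 0.318814
  L_II = 1.5·e^(−1.5·0.9) = 1.5·e^(−1.3500) = 0.38886
  L_III = 2.8·e^(−2.8·0.9) = 2.8·e^(−2.5200) = 0.225287
Posterior odds = (w_I·L_I) / (w_II·L_II) = (0.42·0.318814) / (0.30·0.38886) = 0.133902 / 0.116658 ≈ 1.148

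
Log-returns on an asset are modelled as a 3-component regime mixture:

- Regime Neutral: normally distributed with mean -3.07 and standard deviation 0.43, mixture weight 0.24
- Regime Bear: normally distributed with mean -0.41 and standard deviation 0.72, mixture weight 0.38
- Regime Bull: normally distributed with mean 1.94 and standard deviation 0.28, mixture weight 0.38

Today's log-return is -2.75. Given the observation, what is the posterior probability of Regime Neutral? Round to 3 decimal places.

0.994

Apply Bayes' rule: the posterior for each component is proportional to its prior times its likelihood at x.
Evaluate each component's likelihood at the observed value:
  p_Neutral = 0.703368
  p_Bear = 0.00281812
  p_Bull = 1.69973e-61
Weight by the priors:
  π_Neutral·p_Neutral = 0.24 × 0.703368 = 0.168808
  π_Bear·p_Bear = 0.38 × 0.00281812 = 0.00107089
  π_Bull·p_Bull = 0.38 × 1.69973e-61 = 6.45896e-62
Marginal: 0.168808 + 0.00107089 + 6.45896e-62 = 0.169879
P(Regime Neutral | -2.75) ≈ 0.994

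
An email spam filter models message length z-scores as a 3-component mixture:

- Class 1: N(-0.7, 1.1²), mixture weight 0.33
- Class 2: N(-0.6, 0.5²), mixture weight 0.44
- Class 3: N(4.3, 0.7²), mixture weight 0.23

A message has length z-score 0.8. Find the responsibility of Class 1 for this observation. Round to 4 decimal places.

The responsibility of component k is π_k f_k(x) divided by Σ_j π_j f_j(x).
Evaluate each component's likelihood at the observed value:
  f_1 = 0.14313
  f_2 = 0.0158309
  f_3 = 2.12389e-06
Unnormalised posteriors:
  π_1·f_1 = 0.33 × 0.14313 = 0.047233
  π_2·f_2 = 0.44 × 0.0158309 = 0.0069656
  π_3·f_3 = 0.23 × 2.12389e-06 = 4.88494e-07
Sum: 0.047233 + 0.0069656 + 4.88494e-07 = 0.054199
So the posterior for Class 1 is 0.047233 / 0.054199 ≈ 0.8715.

0.8715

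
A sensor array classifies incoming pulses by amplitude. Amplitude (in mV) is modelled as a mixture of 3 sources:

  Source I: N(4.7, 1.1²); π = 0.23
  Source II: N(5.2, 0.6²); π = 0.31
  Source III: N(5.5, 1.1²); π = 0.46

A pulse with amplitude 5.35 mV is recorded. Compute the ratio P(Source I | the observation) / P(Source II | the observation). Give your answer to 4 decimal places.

0.3507

Since P(k|x) ∝ P(Z=k) f_k(x), the posterior odds are P(Z=i) f_i(x) / (P(Z=j) f_j(x)).
Component likelihoods at x = 5.35 mV:
  L_I = 0.304576
  L_II = 0.644447
  L_III = 0.359318
Posterior odds = (P(Z=I)·L_I) / (P(Z=II)·L_II) = (0.23·0.304576) / (0.31·0.644447) = 0.0700524 / 0.199779 ≈ 0.3507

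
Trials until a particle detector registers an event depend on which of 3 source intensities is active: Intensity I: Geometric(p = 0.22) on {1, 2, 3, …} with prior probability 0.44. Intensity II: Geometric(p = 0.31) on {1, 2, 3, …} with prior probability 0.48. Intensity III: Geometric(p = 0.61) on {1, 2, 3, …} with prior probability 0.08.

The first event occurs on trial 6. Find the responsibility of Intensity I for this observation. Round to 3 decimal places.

Posterior ∝ prior × likelihood, so P(k | x) ∝ w_k f_k(x); normalise over all components.
Geometric probabilities:
  L_I = 0.22·(1−0.22)^5 = 0.22·0.288717 = 0.0635178
  L_II = 0.31·(1−0.31)^5 = 0.31·0.156403 = 0.048485
  L_III = 0.61·(1−0.61)^5 = 0.61·0.00902242 = 0.00550368
Multiply by the mixture weights:
  w_I·L_I = 0.44 × 0.0635178 = 0.0279478
  w_II·L_II = 0.48 × 0.048485 = 0.0232728
  w_III·L_III = 0.08 × 0.00550368 = 0.000440294
Marginal: 0.0279478 + 0.0232728 + 0.000440294 = 0.0516609
P(Intensity I | 6) ≈ 0.541

0.541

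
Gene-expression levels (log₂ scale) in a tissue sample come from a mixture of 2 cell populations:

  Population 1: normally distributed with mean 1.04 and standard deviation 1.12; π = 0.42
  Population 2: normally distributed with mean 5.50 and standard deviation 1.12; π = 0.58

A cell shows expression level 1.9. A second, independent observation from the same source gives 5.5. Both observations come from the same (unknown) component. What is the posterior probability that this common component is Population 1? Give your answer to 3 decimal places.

0.033

The responsibility of component k is w_k f_k(x) divided by Σ_j w_j f_j(x).
Since both observations come from the same component, the likelihood for component k is f_k(x₁)·f_k(x₂).
  p_1 = [(1/(1.12·√(2π)))·exp(−(1.9−1.04)²/(2·1.12²)) = 0.356198·exp(-0.29480) = 0.265253] × [0.000128318] = 3.40368e-05
  p_2 = [(1/(1.12·√(2π)))·exp(−(1.9−5.50)²/(2·1.12²)) = 0.356198·exp(-5.16582) = 0.00203332] × [0.356198] = 0.000724267
Unnormalised posteriors:
  w_1·p_1 = 0.42 × 3.40368e-05 = 1.42955e-05
  w_2·p_2 = 0.58 × 0.000724267 = 0.000420075
Denominator: 1.42955e-05 + 0.000420075 = 0.00043437
Responsibility of Population 1: 1.42955e-05 / 0.00043437 ≈ 0.033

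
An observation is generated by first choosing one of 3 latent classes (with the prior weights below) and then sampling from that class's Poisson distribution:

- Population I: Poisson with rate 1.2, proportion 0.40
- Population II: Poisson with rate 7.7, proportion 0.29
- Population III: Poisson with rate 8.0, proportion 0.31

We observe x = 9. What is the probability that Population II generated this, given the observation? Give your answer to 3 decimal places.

0.472

Posterior ∝ prior × likelihood, so P(k | x) ∝ π_k f_k(x); normalise over all components.
Evaluate each component's likelihood at the observed value:
  p_I = e^(−1.2)·1.2^9/9! = 4.28267e-06
  p_II = e^(−7.7)·7.7^9/9! = 0.118737
  p_III = e^(−8.0)·8.0^9/9! = 0.124077
Unnormalised posteriors:
  π_I·p_I = 0.40 × 4.28267e-06 = 1.71307e-06
  π_II·p_II = 0.29 × 0.118737 = 0.0344337
  π_III·p_III = 0.31 × 0.124077 = 0.0384638
Sum: 1.71307e-06 + 0.0344337 + 0.0384638 = 0.0728993
Responsibility of Population II: 0.0344337 / 0.0728993 ≈ 0.472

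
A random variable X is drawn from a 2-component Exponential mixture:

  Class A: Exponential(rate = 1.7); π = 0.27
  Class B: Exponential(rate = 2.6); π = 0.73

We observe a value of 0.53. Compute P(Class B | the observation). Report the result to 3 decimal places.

0.720

The responsibility of component k is π_k f_k(x) divided by Σ_j π_j f_j(x).
Evaluate each component's likelihood at the observed value:
  p_A = 0.690478
  p_B = 0.655414
Unnormalised posteriors:
  π_A·p_A = 0.27 × 0.690478 = 0.186429
  π_B·p_B = 0.73 × 0.655414 = 0.478452
Denominator: 0.186429 + 0.478452 = 0.664881
So the posterior for Class B is 0.478452 / 0.664881 ≈ 0.720.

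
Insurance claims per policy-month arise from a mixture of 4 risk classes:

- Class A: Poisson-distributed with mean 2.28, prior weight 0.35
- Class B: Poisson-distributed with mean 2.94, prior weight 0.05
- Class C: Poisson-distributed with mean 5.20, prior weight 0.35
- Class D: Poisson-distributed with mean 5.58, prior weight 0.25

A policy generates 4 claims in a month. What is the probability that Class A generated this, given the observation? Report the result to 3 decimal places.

Apply Bayes' rule: the posterior for each component is proportional to its prior times its likelihood at x.
Component likelihoods at x = 4 claims:
  f_A = e^(−2.28)·2.28^4/4! = 0.115169
  f_B = e^(−2.94)·2.94^4/4! = 0.164571
  f_C = e^(−5.20)·5.20^4/4! = 0.168063
  f_D = e^(−5.58)·5.58^4/4! = 0.152392
Prior × likelihood for each component:
  w_A·f_A = 0.35 × 0.115169 = 0.0403093
  w_B·f_B = 0.05 × 0.164571 = 0.00822853
  w_C·f_C = 0.35 × 0.168063 = 0.0588219
  w_D·f_D = 0.25 × 0.152392 = 0.038098
Denominator: 0.0403093 + 0.00822853 + 0.0588219 + 0.038098 = 0.145458
P(Class A | the observation) ≈ 0.277

0.277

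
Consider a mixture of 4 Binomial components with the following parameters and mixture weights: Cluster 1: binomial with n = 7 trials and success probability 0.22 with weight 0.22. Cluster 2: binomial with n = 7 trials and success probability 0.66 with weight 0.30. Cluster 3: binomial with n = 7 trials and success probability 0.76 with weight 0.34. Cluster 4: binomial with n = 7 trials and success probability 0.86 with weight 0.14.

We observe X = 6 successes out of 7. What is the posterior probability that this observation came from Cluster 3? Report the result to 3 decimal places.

Apply Bayes' rule: the posterior for each component is proportional to its prior times its likelihood at x.
Evaluate each component's likelihood at the observed value:
  f_1 = C(7,6)·0.22^6·0.78^1 = 7·0.00011338·0.78 = 0.000619054
  f_2 = C(7,6)·0.66^6·0.34^1 = 7·0.082654·0.34 = 0.196716
  f_3 = C(7,6)·0.76^6·0.24^1 = 7·0.1927·0.24 = 0.323736
  f_4 = C(7,6)·0.86^6·0.14^1 = 7·0.404567·0.14 = 0.396476
Multiply by the mixture weights:
  π_1·f_1 = 0.22 × 0.000619054 = 0.000136192
  π_2·f_2 = 0.30 × 0.196716 = 0.0590149
  π_3·f_3 = 0.34 × 0.323736 = 0.11007
  π_4·f_4 = 0.14 × 0.396476 = 0.0555066
Marginal: 0.000136192 + 0.0590149 + 0.11007 + 0.0555066 = 0.224728
P(Cluster 3 | 6 successes out of 7) ≈ 0.490

0.490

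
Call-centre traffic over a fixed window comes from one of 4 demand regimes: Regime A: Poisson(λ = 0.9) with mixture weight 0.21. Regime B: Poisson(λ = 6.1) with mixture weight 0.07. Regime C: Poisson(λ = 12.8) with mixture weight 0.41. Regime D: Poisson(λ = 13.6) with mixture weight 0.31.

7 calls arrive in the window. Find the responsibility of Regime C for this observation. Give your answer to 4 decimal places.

The responsibility of component k is w_k f_k(x) divided by Σ_j w_j f_j(x).
Component likelihoods at x = 7 calls:
  f_A = 3.85835e-05
  f_B = 0.139856
  f_C = 0.0308368
  f_D = 0.0211805
Prior × likelihood for each component:
  w_A·f_A = 0.21 × 3.85835e-05 = 8.10254e-06
  w_B·f_B = 0.07 × 0.139856 = 0.00978994
  w_C·f_C = 0.41 × 0.0308368 = 0.0126431
  w_D·f_D = 0.31 × 0.0211805 = 0.00656596
Denominator: 8.10254e-06 + 0.00978994 + 0.0126431 + 0.00656596 = 0.0290071
Responsibility of Regime C: 0.0126431 / 0.0290071 ≈ 0.4359

0.4359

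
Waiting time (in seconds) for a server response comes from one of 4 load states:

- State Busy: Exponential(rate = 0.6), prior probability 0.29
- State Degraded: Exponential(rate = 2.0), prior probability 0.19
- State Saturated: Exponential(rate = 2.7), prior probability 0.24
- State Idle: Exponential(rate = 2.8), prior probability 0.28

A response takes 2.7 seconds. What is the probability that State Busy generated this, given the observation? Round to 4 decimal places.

0.9306

By Bayes' theorem, P(k | x) = P(Z=k) f_k(x) / Σ_j P(Z=j) f_j(x).
Component likelihoods at x = 2.7 seconds:
  L_Busy = 0.6·e^(−0.6·2.7) = 0.6·e^(−1.6200) = 0.118739
  L_Degraded = 2.0·e^(−2.0·2.7) = 2.0·e^(−5.4000) = 0.00903316
  L_Saturated = 2.7·e^(−2.7·2.7) = 2.7·e^(−7.2900) = 0.00184229
  L_Idle = 2.8·e^(−2.8·2.7) = 2.8·e^(−7.5600) = 0.00145845
Multiply by the mixture weights:
  P(Z=Busy)·L_Busy = 0.29 × 0.118739 = 0.0344344
  P(Z=Degraded)·L_Degraded = 0.19 × 0.00903316 = 0.0017163
  P(Z=Saturated)·L_Saturated = 0.24 × 0.00184229 = 0.000442149
  P(Z=Idle)·L_Idle = 0.28 × 0.00145845 = 0.000408366
Evidence: 0.0344344 + 0.0017163 + 0.000442149 + 0.000408366 = 0.0370012
So the posterior for State Busy is 0.0344344 / 0.0370012 ≈ 0.9306.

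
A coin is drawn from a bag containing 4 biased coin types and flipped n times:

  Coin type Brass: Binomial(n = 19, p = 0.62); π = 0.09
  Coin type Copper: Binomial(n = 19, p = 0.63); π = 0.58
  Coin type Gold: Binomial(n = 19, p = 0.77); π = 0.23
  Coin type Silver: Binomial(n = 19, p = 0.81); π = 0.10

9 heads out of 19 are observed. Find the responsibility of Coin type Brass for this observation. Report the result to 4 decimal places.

0.1464

Apply Bayes' rule: the posterior for each component is proportional to its prior times its likelihood at x.
Evaluate each component's likelihood at the observed value:
  p_Brass = C(19,9)·0.62^9·0.38^10 = 92378·0.0135371·6.27821e-05 = 0.0785109
  p_Copper = C(19,9)·0.63^9·0.37^10 = 92378·0.0156338·4.80858e-05 = 0.0694466
  p_Gold = C(19,9)·0.77^9·0.23^10 = 92378·0.0951517·4.14265e-07 = 0.00364136
  p_Silver = C(19,9)·0.81^9·0.19^10 = 92378·0.150095·6.13107e-08 = 0.000850099
Prior × likelihood for each component:
  w_Brass·p_Brass = 0.09 × 0.0785109 = 0.00706598
  w_Copper·p_Copper = 0.58 × 0.0694466 = 0.040279
  w_Gold·p_Gold = 0.23 × 0.00364136 = 0.000837512
  w_Silver·p_Silver = 0.10 × 0.000850099 = 8.50099e-05
Evidence: 0.00706598 + 0.040279 + 0.000837512 + 8.50099e-05 = 0.0482675
So the posterior for Coin type Brass is 0.00706598 / 0.0482675 ≈ 0.1464.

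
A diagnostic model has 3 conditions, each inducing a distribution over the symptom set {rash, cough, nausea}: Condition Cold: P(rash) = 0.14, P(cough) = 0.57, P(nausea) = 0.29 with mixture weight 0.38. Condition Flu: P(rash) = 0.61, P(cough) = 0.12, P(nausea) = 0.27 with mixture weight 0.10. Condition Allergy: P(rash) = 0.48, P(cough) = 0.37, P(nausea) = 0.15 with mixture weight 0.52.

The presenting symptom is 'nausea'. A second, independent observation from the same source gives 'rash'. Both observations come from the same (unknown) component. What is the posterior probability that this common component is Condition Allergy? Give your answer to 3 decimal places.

Posterior ∝ prior × likelihood, so P(k | x) ∝ π_k f_k(x); normalise over all components.
Since both observations come from the same component, the likelihood for component k is f_k(x₁)·f_k(x₂).
  p_Cold = [P(nausea | comp) = 0.29] × [0.14] = 0.0406
  p_Flu = [P(nausea | comp) = 0.27] × [0.61] = 0.1647
  p_Allergy = [P(nausea | comp) = 0.15] × [0.48] = 0.072
Prior × likelihood for each component:
  π_Cold·p_Cold = 0.38 × 0.0406 = 0.015428
  π_Flu·p_Flu = 0.10 × 0.1647 = 0.01647
  π_Allergy·p_Allergy = 0.52 × 0.072 = 0.03744
Evidence: 0.015428 + 0.01647 + 0.03744 = 0.069338
P(Condition Allergy | x) = 0.03744 / 0.069338 ≈ 0.540

0.540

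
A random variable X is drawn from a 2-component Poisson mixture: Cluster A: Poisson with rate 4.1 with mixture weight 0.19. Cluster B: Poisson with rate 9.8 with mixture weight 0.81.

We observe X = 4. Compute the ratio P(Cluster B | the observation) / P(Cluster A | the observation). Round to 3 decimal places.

Since P(k|x) ∝ π_k f_k(x), the posterior odds are π_i f_i(x) / (π_j f_j(x)).
Component likelihoods at x = 4:
  f_A = e^(−4.1)·4.1^4/4! = 0.195127
  f_B = e^(−9.8)·9.8^4/4! = 0.0213112
0.017262 / 0.0370741 ≈ 0.466

0.466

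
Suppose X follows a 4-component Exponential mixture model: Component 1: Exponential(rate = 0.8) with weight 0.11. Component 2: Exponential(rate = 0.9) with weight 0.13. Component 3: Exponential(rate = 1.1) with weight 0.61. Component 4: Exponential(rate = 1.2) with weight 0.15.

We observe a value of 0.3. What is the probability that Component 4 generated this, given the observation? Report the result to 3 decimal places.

Apply Bayes' rule: the posterior for each component is proportional to its prior times its likelihood at x.
Component likelihoods at x = 0.3:
  L_1 = 0.629302
  L_2 = 0.687042
  L_3 = 0.790816
  L_4 = 0.837212
Weight by the priors:
  w_1·L_1 = 0.11 × 0.629302 = 0.0692233
  w_2·L_2 = 0.13 × 0.687042 = 0.0893154
  w_3·L_3 = 0.61 × 0.790816 = 0.482398
  w_4·L_4 = 0.15 × 0.837212 = 0.125582
Sum: 0.0692233 + 0.0893154 + 0.482398 + 0.125582 = 0.766518
So the posterior for Component 4 is 0.125582 / 0.766518 ≈ 0.164.

0.164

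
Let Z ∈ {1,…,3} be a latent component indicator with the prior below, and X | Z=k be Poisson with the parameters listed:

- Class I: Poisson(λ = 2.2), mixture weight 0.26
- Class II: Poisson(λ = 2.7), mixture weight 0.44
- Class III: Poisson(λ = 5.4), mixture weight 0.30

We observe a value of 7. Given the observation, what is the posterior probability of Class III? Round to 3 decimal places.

0.826

The responsibility of component k is P(Z=k) f_k(x) divided by Σ_j P(Z=j) f_j(x).
Poisson probabilities:
  p_I = e^(−2.2)·2.2^7/7! = 0.00548378
  p_II = e^(−2.7)·2.7^7/7! = 0.0139483
  p_III = e^(−5.4)·5.4^7/7! = 0.119987
Multiply by the mixture weights:
  P(Z=I)·p_I = 0.26 × 0.00548378 = 0.00142578
  P(Z=II)·p_II = 0.44 × 0.0139483 = 0.00613724
  P(Z=III)·p_III = 0.30 × 0.119987 = 0.0359962
Sum: 0.00142578 + 0.00613724 + 0.0359962 = 0.0435592
Responsibility of Class III: 0.0359962 / 0.0435592 ≈ 0.826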